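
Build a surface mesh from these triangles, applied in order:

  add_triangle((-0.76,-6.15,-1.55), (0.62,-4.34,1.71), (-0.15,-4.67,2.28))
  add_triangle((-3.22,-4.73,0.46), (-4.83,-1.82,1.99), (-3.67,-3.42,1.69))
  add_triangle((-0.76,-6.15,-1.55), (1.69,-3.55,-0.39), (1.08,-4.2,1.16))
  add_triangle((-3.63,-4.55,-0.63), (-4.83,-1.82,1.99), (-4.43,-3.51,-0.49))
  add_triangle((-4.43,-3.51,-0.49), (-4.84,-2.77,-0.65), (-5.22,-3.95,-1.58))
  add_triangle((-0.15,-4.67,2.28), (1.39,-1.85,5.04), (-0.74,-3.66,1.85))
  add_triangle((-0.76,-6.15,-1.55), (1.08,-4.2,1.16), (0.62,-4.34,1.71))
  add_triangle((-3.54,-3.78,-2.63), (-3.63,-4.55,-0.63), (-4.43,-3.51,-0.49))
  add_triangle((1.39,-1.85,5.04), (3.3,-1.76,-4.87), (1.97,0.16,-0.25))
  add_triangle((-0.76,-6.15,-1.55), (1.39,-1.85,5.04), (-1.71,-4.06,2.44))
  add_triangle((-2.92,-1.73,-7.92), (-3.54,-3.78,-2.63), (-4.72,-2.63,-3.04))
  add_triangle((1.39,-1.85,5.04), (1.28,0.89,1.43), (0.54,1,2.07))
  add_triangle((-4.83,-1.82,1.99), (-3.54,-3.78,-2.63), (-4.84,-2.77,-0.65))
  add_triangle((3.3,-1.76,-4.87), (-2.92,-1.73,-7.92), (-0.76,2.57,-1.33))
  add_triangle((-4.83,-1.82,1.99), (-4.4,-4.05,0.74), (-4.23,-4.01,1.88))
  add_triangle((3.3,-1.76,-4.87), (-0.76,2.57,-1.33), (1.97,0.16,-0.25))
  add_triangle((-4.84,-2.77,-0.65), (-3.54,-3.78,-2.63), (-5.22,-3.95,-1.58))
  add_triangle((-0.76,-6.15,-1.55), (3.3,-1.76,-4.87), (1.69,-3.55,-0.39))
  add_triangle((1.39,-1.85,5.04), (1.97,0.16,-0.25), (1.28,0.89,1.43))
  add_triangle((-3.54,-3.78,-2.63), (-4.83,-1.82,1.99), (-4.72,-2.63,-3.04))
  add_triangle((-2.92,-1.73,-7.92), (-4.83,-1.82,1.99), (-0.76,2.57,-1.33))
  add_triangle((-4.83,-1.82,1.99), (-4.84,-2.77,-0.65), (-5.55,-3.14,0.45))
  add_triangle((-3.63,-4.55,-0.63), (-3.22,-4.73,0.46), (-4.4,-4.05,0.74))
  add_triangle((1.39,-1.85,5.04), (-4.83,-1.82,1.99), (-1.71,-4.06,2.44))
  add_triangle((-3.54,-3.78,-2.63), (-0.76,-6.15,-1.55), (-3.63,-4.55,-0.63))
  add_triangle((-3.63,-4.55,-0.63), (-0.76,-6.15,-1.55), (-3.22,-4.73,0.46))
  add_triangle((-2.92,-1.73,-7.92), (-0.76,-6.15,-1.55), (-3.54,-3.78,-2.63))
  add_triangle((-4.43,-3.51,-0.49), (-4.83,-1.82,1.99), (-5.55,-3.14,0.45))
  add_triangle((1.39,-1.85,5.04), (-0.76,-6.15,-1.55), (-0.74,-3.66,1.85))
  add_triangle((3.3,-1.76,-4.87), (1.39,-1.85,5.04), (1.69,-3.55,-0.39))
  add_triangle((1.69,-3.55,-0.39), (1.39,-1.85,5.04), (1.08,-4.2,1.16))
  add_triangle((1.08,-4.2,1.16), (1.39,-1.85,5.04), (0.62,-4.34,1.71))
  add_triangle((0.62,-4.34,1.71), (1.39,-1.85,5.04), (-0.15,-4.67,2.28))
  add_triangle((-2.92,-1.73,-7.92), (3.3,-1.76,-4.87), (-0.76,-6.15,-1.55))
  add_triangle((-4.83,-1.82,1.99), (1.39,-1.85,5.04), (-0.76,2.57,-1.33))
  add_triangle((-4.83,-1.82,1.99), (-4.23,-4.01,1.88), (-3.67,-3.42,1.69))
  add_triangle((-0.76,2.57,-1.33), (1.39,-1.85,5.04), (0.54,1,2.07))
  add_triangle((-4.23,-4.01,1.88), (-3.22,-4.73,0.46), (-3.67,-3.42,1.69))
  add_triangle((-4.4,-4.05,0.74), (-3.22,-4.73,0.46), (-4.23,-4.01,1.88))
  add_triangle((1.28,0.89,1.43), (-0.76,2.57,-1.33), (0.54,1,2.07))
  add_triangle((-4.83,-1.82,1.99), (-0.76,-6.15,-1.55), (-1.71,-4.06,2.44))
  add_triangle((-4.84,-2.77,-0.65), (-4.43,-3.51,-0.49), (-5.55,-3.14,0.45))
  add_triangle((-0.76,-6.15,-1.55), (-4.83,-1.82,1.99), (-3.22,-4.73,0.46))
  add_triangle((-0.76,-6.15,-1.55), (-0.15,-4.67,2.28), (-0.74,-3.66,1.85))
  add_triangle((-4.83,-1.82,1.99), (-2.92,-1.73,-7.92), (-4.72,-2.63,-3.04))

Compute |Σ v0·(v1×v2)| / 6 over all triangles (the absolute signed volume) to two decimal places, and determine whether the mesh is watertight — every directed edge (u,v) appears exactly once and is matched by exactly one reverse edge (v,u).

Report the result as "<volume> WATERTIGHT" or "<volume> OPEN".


238.25 OPEN

Per-triangle v0·(v1×v2)/6:
  t1: +2.8699
  t2: -1.9249
  t3: +4.0134
  t4: +2.7811
  t5: +0.7725
  t6: +2.0753
  t7: +1.9660
  t8: +2.6019
  t9: +6.3422
  t10: +12.5652
  t11: +8.5590
  t12: +1.3459
  t13: -2.0923
  t14: +18.9922
  t15: +2.3508
  t16: +4.7960
  t17: +0.4292
  t18: +11.4778
  t19: +2.3726
  t20: +7.0130
  t21: +21.8103
  t22: +0.8332
  t23: +1.5344
  t24: +12.1164
  t25: +6.9018
  t26: +3.7990
  t27: +18.9196
  t28: +0.7670
  t29: -6.2235
  t30: +9.0474
  t31: +3.3409
  t32: +1.8997
  t33: +2.9064
  t34: +39.2613
  t35: +9.7659
  t36: +0.1211
  t37: +0.5272
  t38: +0.0292
  t39: +1.5205
  t40: +1.0336
  t41: +13.3146
  t42: +0.9429
  t43: -1.1835
  t44: +2.2332
  t45: +3.7263
Σ = +238.2518 → |volume| = 238.25

Directed edges: 135 total; 9 unmatched, e.g. (-3.63,-4.55,-0.63)→(-4.83,-1.82,1.99) → open.


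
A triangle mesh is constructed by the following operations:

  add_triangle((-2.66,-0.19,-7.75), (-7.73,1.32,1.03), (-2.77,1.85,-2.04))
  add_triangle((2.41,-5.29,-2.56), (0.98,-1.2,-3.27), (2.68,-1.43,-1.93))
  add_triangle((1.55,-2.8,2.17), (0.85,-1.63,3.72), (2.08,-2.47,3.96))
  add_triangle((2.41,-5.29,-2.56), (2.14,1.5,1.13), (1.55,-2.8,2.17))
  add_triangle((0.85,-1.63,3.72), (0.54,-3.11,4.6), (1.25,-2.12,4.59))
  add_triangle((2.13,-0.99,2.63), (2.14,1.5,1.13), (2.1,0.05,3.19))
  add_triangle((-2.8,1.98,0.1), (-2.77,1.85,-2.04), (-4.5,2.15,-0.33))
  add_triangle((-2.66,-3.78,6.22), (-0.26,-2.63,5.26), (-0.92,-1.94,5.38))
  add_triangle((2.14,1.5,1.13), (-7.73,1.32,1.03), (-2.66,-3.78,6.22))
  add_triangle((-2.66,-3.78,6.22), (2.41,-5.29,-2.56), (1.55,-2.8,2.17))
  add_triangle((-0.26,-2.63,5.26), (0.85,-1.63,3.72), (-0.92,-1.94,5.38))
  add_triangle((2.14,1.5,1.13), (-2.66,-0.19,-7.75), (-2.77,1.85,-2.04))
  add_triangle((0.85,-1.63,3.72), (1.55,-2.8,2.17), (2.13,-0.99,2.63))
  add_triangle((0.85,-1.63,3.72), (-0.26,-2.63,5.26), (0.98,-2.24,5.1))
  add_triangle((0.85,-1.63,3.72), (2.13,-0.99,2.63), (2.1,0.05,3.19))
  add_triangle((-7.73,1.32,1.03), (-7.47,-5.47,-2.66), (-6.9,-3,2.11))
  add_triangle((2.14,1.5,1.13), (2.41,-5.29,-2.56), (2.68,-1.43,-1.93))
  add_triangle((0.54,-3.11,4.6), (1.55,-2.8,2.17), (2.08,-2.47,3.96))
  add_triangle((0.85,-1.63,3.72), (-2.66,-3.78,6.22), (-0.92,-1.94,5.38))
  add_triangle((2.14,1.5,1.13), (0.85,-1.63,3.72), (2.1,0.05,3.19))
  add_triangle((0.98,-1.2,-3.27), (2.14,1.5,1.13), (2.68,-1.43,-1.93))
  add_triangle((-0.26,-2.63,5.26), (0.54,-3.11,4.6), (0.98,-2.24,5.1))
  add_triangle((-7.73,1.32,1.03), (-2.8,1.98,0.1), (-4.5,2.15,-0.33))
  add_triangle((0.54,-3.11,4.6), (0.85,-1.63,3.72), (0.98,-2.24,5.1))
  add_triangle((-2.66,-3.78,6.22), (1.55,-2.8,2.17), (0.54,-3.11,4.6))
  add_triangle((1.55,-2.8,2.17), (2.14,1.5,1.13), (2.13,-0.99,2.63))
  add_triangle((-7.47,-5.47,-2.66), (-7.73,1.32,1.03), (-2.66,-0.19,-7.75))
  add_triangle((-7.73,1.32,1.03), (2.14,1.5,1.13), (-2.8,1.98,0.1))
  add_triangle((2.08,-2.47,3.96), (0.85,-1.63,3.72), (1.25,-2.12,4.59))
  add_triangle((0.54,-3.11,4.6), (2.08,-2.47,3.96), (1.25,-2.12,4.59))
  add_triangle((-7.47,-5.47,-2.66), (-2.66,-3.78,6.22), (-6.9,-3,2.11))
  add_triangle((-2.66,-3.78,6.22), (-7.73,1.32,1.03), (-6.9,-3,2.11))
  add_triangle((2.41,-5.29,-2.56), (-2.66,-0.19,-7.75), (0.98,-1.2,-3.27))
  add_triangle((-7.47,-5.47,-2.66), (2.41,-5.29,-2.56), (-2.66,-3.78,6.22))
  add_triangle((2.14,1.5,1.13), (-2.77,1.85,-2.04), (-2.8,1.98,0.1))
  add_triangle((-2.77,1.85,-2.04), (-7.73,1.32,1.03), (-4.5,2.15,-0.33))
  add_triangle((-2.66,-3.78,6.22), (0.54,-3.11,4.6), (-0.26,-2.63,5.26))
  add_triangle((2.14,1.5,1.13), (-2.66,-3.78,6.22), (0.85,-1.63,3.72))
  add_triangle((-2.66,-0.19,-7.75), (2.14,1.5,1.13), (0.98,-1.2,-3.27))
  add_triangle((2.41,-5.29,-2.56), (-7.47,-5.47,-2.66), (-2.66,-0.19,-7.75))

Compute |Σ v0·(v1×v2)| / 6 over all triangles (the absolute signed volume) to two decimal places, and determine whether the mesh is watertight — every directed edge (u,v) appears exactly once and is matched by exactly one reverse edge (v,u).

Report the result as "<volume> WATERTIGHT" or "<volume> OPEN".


Per-triangle v0·(v1×v2)/6:
  t1: +16.3769
  t2: +4.3368
  t3: -0.8670
  t4: +8.6769
  t5: +0.1710
  t6: +1.0796
  t7: +1.0053
  t8: +1.9310
  t9: +21.8165
  t10: +15.5662
  t11: +0.8117
  t12: +8.2363
  t13: +1.8592
  t14: -0.0325
  t15: +1.2345
  t16: +30.0237
  t17: +3.8044
  t18: +1.8563
  t19: -2.4614
  t20: +0.0069
  t21: +2.2181
  t22: +1.0835
  t23: +1.3126
  t24: +0.1241
  t25: +3.0421
  t26: +0.8896
  t27: +67.3984
  t28: +3.3945
  t29: -0.0124
  t30: +1.1045
  t31: +28.7335
  t32: +25.0795
  t33: +9.4379
  t34: +70.7478
  t35: +2.9465
  t36: +2.6388
  t37: +2.1213
  t38: +3.8180
  t39: +6.5325
  t40: +67.2307
Σ = +415.2738 → |volume| = 415.27

Directed edges: 120 total, each appears once with its reverse present → watertight.

415.27 WATERTIGHT


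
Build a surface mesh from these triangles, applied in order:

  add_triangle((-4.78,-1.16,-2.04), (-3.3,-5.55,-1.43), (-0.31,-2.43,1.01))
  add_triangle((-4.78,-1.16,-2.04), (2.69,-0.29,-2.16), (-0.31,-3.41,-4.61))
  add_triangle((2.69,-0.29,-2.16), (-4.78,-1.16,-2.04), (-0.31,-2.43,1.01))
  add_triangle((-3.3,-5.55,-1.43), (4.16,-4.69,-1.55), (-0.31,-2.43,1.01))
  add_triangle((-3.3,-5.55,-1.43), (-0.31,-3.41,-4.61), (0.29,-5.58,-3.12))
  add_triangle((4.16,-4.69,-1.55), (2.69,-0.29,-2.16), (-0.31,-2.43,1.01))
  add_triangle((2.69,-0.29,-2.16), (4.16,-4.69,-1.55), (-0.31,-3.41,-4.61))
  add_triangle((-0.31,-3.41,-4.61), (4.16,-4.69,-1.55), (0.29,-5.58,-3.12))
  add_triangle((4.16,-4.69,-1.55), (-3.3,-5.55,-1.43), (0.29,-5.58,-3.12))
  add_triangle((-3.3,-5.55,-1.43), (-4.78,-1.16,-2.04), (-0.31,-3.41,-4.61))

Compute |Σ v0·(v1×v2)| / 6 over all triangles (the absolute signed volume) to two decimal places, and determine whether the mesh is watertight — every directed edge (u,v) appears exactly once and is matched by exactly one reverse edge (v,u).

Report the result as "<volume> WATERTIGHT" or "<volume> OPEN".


70.77 WATERTIGHT

Per-triangle v0·(v1×v2)/6:
  t1: +4.3625
  t2: +5.4253
  t3: -7.0637
  t4: +10.8747
  t5: +9.7799
  t6: -0.5301
  t7: +12.0038
  t8: +9.3599
  t9: +9.6728
  t10: +16.8839
Σ = +70.7689 → |volume| = 70.77

Directed edges: 30 total, each appears once with its reverse present → watertight.


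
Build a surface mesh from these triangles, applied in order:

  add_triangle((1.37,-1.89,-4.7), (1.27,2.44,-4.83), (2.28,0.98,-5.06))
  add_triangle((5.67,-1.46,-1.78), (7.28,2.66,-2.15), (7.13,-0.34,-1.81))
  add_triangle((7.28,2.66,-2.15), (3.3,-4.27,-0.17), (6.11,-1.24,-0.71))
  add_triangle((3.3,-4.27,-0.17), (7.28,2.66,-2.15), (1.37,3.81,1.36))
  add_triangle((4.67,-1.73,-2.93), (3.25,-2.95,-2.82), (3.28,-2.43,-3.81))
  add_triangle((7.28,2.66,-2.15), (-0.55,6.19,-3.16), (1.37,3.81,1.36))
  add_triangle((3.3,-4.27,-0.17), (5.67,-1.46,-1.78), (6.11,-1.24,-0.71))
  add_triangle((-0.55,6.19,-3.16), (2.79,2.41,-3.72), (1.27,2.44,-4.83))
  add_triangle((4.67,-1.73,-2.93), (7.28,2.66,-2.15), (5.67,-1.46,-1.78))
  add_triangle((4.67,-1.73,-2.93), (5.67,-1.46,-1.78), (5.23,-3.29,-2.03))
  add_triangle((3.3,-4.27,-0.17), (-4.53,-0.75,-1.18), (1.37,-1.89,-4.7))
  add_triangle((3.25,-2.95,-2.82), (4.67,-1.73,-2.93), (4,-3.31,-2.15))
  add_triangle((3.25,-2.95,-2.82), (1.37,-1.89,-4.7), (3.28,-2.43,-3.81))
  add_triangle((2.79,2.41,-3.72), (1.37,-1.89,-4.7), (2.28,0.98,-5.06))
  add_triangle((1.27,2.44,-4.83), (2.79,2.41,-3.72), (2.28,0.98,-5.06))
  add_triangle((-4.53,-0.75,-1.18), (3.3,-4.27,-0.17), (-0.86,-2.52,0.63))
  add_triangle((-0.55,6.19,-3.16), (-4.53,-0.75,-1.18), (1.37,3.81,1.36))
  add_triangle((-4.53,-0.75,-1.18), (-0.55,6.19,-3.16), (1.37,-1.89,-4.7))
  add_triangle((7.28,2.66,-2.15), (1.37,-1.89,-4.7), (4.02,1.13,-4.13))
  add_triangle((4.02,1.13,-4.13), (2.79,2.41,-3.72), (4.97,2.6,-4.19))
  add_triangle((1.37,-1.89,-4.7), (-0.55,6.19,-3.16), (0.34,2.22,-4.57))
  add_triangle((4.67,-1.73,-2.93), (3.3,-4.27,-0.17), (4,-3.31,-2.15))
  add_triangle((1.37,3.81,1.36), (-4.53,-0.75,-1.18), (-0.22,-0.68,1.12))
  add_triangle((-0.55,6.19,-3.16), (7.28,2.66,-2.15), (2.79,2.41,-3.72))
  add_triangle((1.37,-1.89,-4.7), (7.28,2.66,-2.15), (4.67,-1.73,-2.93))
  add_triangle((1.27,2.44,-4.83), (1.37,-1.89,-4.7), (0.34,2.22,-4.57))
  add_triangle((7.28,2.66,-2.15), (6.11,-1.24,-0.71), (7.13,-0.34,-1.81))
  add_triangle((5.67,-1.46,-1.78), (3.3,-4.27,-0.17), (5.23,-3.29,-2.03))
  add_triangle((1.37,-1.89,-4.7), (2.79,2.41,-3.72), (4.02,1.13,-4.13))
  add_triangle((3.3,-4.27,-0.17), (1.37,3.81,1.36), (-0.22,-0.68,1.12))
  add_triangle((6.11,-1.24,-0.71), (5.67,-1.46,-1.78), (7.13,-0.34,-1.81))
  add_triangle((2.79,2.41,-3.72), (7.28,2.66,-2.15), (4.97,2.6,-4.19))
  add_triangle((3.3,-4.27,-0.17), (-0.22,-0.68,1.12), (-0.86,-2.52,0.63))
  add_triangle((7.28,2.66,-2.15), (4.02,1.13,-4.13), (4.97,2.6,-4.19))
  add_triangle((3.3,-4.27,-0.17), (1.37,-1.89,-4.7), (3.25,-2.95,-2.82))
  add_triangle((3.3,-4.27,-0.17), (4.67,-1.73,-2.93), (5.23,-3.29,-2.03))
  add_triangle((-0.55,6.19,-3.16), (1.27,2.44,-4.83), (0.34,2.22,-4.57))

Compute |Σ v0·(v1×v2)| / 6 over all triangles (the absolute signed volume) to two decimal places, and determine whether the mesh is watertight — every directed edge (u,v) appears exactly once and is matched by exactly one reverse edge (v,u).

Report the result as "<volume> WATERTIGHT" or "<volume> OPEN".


Per-triangle v0·(v1×v2)/6:
  t1: +3.0893
  t2: +1.6441
  t3: -3.8816
  t4: +14.9547
  t5: +1.6427
  t6: +27.0244
  t7: +4.1776
  t8: +7.2900
  t9: +6.2057
  t10: +2.4949
  t11: +16.7430
  t12: +1.6000
  t13: +1.3783
  t14: +1.5648
  t15: +2.7046
  t16: +4.9537
  t17: +12.9182
  t18: +28.8020
  t19: +6.7697
  t20: +1.6858
  t21: -1.1221
  t22: +1.8512
  t23: +3.6724
  t24: +16.8512
  t25: +13.4111
  t26: +2.9674
  t27: +2.6652
  t28: +2.8448
  t29: +4.8876
  t30: +4.1632
  t31: +1.5730
  t32: +1.8380
  t33: +1.9044
  t34: +3.9187
  t35: +3.3674
  t36: +0.9675
  t37: +3.2848
Σ = +212.8076 → |volume| = 212.81

Directed edges: 111 total; 9 unmatched, e.g. (3.28,-2.43,-3.81)→(4.67,-1.73,-2.93) → open.

212.81 OPEN


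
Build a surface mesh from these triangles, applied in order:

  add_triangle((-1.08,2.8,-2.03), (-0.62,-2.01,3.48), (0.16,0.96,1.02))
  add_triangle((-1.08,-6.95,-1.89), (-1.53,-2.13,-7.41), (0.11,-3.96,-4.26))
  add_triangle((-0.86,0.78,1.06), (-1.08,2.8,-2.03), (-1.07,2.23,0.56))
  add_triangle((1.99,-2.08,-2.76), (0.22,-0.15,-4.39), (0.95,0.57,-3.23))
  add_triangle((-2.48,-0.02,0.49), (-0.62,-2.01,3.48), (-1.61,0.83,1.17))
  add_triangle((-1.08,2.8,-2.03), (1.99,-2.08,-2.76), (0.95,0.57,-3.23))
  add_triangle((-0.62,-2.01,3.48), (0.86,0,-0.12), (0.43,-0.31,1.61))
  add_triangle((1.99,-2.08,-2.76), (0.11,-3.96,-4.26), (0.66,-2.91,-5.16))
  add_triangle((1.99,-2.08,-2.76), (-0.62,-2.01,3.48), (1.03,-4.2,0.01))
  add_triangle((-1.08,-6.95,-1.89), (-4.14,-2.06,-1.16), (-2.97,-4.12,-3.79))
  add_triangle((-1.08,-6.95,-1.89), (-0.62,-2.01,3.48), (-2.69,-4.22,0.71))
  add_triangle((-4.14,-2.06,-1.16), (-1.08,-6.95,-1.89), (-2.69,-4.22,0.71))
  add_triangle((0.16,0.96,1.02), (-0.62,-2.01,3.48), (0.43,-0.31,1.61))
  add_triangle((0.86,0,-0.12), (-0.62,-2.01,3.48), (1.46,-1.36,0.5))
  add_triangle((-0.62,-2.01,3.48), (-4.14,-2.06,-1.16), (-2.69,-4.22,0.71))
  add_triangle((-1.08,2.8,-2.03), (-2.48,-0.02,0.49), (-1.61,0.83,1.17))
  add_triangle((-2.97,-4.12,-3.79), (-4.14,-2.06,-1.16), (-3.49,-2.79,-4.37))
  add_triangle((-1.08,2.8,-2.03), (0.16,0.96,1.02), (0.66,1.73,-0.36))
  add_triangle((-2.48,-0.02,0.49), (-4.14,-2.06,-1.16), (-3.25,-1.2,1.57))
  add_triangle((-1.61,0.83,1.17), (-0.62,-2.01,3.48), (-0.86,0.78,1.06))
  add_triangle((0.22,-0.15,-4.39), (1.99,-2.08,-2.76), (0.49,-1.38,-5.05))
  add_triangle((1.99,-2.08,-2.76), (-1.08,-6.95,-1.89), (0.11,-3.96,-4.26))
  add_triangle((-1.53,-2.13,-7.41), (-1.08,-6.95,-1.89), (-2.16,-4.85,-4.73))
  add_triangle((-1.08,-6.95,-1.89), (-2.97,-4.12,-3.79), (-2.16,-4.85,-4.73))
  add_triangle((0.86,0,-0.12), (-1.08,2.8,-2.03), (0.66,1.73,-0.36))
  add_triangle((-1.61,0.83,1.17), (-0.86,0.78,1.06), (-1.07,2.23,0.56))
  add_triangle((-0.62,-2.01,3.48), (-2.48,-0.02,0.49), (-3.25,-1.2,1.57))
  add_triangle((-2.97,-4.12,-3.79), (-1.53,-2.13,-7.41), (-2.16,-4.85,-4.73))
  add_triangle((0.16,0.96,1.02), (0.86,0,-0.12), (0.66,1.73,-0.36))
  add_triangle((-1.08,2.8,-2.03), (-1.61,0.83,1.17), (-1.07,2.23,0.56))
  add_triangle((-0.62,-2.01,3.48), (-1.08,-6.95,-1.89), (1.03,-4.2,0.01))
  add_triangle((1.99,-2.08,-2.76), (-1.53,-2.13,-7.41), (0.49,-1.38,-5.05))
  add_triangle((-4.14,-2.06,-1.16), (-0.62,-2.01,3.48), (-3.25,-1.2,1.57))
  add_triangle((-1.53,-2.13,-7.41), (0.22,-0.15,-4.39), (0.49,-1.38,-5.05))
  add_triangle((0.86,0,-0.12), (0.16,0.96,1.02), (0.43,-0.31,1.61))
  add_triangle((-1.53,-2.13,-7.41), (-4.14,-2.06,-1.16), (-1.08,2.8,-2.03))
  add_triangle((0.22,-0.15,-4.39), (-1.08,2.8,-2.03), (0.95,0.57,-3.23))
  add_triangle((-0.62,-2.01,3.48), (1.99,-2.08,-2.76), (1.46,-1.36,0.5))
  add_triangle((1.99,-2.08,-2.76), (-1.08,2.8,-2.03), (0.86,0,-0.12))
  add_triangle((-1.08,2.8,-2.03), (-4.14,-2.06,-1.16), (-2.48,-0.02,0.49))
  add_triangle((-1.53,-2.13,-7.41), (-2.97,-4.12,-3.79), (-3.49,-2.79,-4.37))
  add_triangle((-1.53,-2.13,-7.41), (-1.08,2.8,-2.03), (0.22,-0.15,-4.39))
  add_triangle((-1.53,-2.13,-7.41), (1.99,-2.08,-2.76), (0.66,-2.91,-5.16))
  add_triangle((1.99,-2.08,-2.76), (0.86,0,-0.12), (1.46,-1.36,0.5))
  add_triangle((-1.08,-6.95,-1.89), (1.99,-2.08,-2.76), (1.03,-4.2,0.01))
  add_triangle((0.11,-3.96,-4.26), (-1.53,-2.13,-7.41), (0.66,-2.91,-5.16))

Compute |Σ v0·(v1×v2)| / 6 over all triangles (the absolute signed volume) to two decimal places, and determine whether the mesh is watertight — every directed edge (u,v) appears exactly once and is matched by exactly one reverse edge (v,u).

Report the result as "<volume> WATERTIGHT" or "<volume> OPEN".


Per-triangle v0·(v1×v2)/6:
  t1: +1.6179
  t2: +10.1602
  t3: -0.4088
  t4: +2.0668
  t5: +1.8759
  t6: -0.7688
  t7: +0.3303
  t8: +2.3885
  t9: +1.4461
  t10: +10.1935
  t11: +8.8260
  t12: +9.6326
  t13: +0.5212
  t14: +0.4588
  t15: +5.5460
  t16: +1.7707
  t17: +4.0342
  t18: +0.8416
  t19: +1.7369
  t20: +0.5456
  t21: +1.2917
  t22: +6.6853
  t23: +6.3898
  t24: +4.8565
  t25: +0.4332
  t26: +0.2156
  t27: +0.8600
  t28: +5.0002
  t29: +0.2953
  t30: +1.1367
  t31: +8.2588
  t32: +2.6619
  t33: +3.9640
  t34: +2.0051
  t35: +0.2761
  t36: +17.7079
  t37: +2.2429
  t38: +2.3702
  t39: +1.6464
  t40: +4.1755
  t41: +5.5414
  t42: +5.6145
  t43: +1.7689
  t44: +0.6937
  t45: +7.3642
  t46: +4.0853
Σ = +160.3563 → |volume| = 160.36

Directed edges: 138 total; 6 unmatched, e.g. (-1.08,2.8,-2.03)→(-0.62,-2.01,3.48) → open.

160.36 OPEN


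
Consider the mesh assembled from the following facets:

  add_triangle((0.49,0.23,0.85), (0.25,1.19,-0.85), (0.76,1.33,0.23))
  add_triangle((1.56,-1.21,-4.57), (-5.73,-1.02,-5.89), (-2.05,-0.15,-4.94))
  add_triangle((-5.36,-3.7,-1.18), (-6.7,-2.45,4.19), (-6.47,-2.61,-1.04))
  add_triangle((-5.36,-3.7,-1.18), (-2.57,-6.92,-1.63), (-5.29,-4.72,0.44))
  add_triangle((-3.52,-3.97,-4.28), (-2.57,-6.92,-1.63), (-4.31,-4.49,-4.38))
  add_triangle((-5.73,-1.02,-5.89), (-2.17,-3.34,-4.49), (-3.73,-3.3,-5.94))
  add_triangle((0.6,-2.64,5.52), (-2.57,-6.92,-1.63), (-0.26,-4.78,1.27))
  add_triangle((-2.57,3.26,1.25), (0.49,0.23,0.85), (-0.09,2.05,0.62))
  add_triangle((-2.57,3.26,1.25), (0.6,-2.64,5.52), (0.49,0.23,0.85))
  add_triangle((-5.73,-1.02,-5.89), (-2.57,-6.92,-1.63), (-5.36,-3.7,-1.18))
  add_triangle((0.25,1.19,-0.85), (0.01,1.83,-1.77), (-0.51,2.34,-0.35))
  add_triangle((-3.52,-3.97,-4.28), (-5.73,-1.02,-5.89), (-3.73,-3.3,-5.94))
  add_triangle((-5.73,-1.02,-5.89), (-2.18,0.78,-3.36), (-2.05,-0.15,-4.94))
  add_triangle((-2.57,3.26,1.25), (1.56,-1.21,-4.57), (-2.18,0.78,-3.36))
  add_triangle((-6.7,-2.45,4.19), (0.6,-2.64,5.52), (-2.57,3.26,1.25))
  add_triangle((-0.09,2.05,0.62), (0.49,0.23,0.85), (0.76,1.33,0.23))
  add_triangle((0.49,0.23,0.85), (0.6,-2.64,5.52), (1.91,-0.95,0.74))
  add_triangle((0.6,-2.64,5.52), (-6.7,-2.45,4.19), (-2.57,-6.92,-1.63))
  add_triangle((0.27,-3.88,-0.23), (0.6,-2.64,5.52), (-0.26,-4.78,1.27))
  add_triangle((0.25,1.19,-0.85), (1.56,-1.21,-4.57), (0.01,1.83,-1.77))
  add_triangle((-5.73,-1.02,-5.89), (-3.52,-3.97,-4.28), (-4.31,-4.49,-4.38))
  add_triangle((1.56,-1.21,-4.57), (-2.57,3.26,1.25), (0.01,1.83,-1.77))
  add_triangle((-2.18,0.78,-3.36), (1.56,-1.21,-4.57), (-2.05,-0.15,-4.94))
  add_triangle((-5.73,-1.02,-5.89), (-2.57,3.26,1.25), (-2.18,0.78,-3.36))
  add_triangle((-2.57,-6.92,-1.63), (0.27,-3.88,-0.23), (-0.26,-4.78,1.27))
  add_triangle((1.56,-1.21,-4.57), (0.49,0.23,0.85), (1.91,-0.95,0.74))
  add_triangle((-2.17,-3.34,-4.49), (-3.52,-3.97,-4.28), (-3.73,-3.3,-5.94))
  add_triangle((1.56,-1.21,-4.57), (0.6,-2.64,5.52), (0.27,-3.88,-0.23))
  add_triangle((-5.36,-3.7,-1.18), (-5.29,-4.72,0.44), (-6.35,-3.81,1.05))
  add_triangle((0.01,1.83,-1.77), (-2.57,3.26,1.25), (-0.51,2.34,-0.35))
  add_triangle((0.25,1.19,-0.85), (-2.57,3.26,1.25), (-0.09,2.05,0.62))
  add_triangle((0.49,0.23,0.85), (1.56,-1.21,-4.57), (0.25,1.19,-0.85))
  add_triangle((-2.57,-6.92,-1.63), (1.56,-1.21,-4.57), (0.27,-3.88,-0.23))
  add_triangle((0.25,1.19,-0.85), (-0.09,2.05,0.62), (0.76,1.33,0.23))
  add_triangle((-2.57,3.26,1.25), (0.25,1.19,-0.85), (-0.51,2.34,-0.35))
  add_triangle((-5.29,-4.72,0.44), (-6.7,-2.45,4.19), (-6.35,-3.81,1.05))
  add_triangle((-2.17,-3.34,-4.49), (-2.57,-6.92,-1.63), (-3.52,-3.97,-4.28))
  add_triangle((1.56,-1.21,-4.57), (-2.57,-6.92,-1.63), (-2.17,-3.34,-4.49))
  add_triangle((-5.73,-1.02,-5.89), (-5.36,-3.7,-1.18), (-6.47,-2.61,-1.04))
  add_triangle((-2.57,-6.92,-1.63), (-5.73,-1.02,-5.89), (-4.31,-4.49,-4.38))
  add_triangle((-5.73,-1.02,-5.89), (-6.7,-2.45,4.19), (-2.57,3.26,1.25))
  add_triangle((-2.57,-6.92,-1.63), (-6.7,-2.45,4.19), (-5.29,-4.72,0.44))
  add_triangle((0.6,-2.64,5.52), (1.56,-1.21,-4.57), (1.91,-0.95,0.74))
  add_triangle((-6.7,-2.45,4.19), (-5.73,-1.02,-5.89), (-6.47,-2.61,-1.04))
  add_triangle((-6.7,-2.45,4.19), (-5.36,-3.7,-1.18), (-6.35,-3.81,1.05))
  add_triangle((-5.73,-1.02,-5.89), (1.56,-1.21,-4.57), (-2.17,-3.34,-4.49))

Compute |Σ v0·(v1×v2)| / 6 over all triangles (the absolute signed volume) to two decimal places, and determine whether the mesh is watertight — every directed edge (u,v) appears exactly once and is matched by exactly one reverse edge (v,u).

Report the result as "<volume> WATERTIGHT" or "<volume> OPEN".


Per-triangle v0·(v1×v2)/6:
  t1: +0.0067
  t2: +5.2918
  t3: +8.6471
  t4: +8.3920
  t5: +2.3557
  t6: -0.2523
  t7: +6.3660
  t8: +0.6922
  t9: +2.9957
  t10: +24.0683
  t11: +0.1901
  t12: +5.0581
  t13: +2.9302
  t14: +4.6966
  t15: +26.5066
  t16: +0.2477
  t17: +1.2894
  t18: +49.7042
  t19: +2.5936
  t20: +0.5701
  t21: +2.5133
  t22: +2.4269
  t23: +1.8171
  t24: +8.3144
  t25: +3.5327
  t26: +0.6891
  t27: +1.7206
  t28: +6.6283
  t29: +3.1582
  t30: +0.8080
  t31: +0.9760
  t32: +0.8410
  t33: +10.0407
  t34: +0.3205
  t35: -0.1422
  t36: +4.3206
  t37: +5.1509
  t38: +13.1762
  t39: +8.6831
  t40: +3.2863
  t41: +43.9989
  t42: +9.0842
  t43: +4.5876
  t44: +8.6895
  t45: +1.8546
  t46: +14.2043
Σ = +313.0306 → |volume| = 313.03

Directed edges: 138 total, each appears once with its reverse present → watertight.

313.03 WATERTIGHT


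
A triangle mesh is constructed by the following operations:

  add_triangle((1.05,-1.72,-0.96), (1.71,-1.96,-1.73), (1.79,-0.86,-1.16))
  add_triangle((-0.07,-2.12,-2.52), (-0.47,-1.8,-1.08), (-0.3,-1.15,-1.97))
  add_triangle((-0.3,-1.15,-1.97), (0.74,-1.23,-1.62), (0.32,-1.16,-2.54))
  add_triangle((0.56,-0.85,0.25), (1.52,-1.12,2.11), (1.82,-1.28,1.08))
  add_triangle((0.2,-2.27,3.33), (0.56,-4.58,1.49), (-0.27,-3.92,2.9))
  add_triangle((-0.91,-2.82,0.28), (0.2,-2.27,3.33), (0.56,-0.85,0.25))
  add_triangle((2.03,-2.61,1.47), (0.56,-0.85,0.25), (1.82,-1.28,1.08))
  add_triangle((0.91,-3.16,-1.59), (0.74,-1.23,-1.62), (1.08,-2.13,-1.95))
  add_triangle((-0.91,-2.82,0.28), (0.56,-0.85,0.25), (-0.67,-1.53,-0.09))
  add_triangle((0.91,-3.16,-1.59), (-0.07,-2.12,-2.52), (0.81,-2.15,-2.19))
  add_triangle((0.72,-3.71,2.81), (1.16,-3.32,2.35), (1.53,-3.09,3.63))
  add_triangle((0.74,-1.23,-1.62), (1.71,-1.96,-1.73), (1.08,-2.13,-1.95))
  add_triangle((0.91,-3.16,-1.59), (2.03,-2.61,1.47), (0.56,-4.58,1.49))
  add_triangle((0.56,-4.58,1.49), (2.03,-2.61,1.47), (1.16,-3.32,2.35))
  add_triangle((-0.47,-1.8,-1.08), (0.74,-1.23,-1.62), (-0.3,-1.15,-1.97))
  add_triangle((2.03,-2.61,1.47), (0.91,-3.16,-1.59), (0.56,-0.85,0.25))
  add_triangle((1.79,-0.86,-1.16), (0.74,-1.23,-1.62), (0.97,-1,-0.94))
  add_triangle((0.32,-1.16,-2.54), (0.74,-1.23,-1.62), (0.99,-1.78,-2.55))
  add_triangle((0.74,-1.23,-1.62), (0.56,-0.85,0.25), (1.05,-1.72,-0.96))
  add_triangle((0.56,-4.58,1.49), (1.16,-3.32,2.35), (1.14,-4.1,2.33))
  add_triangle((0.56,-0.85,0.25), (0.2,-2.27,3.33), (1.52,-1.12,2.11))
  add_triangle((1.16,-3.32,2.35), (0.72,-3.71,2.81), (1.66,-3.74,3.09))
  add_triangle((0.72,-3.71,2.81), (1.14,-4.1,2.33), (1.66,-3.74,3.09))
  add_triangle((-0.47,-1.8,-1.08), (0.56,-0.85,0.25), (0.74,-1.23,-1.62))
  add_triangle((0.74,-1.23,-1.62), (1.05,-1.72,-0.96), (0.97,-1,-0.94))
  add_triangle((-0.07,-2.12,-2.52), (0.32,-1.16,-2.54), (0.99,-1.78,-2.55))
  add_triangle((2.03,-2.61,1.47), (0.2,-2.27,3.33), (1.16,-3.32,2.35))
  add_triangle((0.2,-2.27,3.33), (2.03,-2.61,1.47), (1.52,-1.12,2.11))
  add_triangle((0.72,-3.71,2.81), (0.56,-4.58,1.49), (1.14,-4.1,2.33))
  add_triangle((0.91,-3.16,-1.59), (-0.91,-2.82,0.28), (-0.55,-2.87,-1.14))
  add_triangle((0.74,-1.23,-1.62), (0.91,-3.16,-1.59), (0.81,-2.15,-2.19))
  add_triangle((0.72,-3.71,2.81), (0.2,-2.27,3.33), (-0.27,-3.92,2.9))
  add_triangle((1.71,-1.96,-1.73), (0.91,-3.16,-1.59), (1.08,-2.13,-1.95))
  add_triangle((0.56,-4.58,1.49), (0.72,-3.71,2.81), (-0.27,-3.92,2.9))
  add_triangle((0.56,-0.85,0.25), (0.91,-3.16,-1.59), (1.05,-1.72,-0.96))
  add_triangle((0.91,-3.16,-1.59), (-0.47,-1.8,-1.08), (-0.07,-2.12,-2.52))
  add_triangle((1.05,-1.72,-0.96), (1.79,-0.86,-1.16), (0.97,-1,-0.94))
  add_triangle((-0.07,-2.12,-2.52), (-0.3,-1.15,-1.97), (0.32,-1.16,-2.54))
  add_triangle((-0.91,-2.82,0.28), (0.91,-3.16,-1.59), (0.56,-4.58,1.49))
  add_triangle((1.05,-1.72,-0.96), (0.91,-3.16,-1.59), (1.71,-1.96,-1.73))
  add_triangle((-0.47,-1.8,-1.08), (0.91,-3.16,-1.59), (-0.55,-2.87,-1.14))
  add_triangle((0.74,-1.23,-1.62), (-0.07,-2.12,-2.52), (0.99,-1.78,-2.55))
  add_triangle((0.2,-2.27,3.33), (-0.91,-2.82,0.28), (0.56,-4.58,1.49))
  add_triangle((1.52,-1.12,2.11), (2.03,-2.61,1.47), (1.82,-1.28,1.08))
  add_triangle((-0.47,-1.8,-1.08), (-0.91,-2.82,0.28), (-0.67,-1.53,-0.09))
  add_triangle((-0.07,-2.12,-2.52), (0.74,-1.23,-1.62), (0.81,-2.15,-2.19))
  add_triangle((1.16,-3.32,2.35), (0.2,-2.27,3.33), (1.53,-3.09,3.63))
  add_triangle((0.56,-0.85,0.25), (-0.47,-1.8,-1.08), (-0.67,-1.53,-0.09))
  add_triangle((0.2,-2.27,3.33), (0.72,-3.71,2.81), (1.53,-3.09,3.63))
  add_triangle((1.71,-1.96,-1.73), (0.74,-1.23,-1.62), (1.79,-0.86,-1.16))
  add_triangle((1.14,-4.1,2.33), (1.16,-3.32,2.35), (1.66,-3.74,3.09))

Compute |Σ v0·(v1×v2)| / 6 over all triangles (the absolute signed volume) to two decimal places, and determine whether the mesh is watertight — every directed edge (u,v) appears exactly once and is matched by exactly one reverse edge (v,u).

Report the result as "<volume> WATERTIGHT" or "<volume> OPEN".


17.11 OPEN

Per-triangle v0·(v1×v2)/6:
  t1: +0.1306
  t2: +0.1856
  t3: -0.1705
  t4: -0.1684
  t5: -1.3861
  t6: -1.1448
  t7: +0.0662
  t8: +0.0676
  t9: -0.0811
  t10: +0.5433
  t11: +0.5059
  t12: +0.1282
  t13: +3.6672
  t14: +1.3011
  t15: -0.4074
  t16: +0.0058
  t17: -0.1004
  t18: +0.0009
  t19: +0.0087
  t20: -0.0457
  t21: -0.6218
  t22: -0.1771
  t23: +0.5027
  t24: -0.4488
  t25: -0.0974
  t26: +0.3753
  t27: +0.9422
  t28: +1.5864
  t29: +0.5790
  t30: +0.9558
  t31: +0.1245
  t32: +1.0368
  t33: +0.3471
  t34: +1.2472
  t35: +0.2137
  t36: +0.6940
  t37: -0.0684
  t38: +0.1838
  t39: +2.7624
  t40: +0.1602
  t41: +0.2846
  t42: +0.0612
  t43: +2.5200
  t44: +0.4291
  t45: +0.1169
  t46: +0.1500
  t47: -0.9030
  t48: -0.2559
  t49: +1.1183
  t50: +0.2251
  t51: -0.0402
Σ = +17.1106 → |volume| = 17.11

Directed edges: 153 total; 3 unmatched, e.g. (-0.91,-2.82,0.28)→(-0.55,-2.87,-1.14) → open.


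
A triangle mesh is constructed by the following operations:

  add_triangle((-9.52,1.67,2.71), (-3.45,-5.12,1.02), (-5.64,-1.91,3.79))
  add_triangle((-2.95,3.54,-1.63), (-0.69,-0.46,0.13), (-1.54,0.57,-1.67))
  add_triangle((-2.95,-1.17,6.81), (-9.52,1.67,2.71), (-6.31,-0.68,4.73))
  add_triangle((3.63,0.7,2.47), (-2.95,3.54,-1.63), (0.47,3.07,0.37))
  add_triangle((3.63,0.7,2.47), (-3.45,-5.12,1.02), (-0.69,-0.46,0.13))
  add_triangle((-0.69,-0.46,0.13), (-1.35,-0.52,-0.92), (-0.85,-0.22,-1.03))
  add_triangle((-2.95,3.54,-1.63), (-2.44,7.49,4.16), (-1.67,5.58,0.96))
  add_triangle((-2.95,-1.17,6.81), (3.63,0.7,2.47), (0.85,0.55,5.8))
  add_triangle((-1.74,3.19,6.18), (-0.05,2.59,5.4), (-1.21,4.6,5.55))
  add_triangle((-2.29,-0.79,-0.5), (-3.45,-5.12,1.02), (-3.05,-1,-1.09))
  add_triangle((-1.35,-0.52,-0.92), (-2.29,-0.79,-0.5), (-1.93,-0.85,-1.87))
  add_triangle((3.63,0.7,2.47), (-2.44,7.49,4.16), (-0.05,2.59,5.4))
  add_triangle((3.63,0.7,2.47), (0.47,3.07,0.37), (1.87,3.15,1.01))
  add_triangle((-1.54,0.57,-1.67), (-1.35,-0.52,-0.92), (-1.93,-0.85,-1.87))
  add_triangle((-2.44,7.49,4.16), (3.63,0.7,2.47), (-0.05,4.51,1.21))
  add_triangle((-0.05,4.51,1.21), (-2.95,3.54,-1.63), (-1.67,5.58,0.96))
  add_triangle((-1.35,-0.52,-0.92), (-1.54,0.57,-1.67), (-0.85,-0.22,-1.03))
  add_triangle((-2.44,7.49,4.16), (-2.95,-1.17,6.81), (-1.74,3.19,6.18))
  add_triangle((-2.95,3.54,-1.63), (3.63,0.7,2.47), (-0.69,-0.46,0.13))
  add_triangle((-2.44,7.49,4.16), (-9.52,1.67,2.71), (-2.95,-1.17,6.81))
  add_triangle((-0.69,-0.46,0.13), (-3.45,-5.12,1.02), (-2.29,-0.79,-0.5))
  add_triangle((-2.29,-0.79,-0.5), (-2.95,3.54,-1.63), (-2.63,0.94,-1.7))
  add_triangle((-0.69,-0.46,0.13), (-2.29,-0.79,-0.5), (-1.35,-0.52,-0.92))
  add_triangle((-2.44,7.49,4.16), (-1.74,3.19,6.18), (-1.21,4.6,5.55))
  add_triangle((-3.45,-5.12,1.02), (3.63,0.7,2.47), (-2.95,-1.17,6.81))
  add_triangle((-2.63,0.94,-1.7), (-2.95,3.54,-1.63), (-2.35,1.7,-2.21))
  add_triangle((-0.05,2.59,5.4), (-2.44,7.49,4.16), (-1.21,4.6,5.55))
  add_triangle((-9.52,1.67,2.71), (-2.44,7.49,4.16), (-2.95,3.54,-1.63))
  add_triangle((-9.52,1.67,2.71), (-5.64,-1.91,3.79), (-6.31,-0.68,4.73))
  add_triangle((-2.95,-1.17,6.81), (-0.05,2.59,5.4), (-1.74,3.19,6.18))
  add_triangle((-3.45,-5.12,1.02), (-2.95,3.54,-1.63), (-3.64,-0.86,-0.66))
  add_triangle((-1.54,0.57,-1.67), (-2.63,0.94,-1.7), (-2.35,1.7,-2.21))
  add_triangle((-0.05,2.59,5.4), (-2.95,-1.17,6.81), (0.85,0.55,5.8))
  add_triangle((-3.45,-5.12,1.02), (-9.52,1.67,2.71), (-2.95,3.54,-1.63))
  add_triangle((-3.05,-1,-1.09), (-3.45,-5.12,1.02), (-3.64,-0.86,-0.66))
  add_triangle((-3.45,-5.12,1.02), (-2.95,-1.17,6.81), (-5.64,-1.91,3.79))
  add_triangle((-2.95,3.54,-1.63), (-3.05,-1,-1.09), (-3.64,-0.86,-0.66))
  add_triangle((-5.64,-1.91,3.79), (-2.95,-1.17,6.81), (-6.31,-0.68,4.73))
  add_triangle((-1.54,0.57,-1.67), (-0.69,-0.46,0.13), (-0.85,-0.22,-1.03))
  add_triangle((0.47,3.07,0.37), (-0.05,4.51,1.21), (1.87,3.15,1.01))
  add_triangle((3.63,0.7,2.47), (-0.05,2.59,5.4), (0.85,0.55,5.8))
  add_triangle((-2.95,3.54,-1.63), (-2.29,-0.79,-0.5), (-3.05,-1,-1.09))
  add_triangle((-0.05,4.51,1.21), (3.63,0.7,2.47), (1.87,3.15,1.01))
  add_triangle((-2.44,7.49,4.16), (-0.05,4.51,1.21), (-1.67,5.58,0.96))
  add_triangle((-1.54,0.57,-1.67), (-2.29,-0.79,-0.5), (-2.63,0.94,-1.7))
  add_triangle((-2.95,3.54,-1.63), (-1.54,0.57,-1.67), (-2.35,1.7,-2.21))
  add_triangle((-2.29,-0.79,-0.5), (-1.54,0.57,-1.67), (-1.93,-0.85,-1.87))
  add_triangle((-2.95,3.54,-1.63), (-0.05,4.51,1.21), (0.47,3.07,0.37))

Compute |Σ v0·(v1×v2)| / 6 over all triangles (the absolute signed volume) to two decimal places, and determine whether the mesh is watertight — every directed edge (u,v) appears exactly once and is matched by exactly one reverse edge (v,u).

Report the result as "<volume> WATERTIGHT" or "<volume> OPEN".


Per-triangle v0·(v1×v2)/6:
  t1: +19.6695
  t2: -0.8399
  t3: +9.0718
  t4: -0.5553
  t5: -0.9496
  t6: +0.0052
  t7: +5.4616
  t8: +3.9586
  t9: +2.6996
  t10: -0.6007
  t11: -0.0139
  t12: +17.0169
  t13: -0.5577
  t14: -0.1601
  t15: +9.9235
  t16: +1.9433
  t17: +0.1030
  t18: +11.8051
  t19: -1.5649
  t20: +76.1752
  t21: -0.2707
  t22: +1.2632
  t23: +0.0588
  t24: +4.2080
  t25: +22.5388
  t26: +0.8572
  t27: +1.5409
  t28: +44.2928
  t29: +7.3028
  t30: +7.3057
  t31: +1.3697
  t32: +0.2484
  t33: +9.4071
  t34: +22.2534
  t35: +1.6813
  t36: +18.1412
  t37: +1.5659
  t38: +6.6901
  t39: -0.1404
  t40: +0.7120
  t41: +6.9432
  t42: -0.7180
  t43: +2.8170
  t44: +3.5510
  t45: +0.4672
  t46: -0.1217
  t47: +0.7026
  t48: +1.9700
Σ = +319.2283 → |volume| = 319.23

Directed edges: 144 total, each appears once with its reverse present → watertight.

319.23 WATERTIGHT


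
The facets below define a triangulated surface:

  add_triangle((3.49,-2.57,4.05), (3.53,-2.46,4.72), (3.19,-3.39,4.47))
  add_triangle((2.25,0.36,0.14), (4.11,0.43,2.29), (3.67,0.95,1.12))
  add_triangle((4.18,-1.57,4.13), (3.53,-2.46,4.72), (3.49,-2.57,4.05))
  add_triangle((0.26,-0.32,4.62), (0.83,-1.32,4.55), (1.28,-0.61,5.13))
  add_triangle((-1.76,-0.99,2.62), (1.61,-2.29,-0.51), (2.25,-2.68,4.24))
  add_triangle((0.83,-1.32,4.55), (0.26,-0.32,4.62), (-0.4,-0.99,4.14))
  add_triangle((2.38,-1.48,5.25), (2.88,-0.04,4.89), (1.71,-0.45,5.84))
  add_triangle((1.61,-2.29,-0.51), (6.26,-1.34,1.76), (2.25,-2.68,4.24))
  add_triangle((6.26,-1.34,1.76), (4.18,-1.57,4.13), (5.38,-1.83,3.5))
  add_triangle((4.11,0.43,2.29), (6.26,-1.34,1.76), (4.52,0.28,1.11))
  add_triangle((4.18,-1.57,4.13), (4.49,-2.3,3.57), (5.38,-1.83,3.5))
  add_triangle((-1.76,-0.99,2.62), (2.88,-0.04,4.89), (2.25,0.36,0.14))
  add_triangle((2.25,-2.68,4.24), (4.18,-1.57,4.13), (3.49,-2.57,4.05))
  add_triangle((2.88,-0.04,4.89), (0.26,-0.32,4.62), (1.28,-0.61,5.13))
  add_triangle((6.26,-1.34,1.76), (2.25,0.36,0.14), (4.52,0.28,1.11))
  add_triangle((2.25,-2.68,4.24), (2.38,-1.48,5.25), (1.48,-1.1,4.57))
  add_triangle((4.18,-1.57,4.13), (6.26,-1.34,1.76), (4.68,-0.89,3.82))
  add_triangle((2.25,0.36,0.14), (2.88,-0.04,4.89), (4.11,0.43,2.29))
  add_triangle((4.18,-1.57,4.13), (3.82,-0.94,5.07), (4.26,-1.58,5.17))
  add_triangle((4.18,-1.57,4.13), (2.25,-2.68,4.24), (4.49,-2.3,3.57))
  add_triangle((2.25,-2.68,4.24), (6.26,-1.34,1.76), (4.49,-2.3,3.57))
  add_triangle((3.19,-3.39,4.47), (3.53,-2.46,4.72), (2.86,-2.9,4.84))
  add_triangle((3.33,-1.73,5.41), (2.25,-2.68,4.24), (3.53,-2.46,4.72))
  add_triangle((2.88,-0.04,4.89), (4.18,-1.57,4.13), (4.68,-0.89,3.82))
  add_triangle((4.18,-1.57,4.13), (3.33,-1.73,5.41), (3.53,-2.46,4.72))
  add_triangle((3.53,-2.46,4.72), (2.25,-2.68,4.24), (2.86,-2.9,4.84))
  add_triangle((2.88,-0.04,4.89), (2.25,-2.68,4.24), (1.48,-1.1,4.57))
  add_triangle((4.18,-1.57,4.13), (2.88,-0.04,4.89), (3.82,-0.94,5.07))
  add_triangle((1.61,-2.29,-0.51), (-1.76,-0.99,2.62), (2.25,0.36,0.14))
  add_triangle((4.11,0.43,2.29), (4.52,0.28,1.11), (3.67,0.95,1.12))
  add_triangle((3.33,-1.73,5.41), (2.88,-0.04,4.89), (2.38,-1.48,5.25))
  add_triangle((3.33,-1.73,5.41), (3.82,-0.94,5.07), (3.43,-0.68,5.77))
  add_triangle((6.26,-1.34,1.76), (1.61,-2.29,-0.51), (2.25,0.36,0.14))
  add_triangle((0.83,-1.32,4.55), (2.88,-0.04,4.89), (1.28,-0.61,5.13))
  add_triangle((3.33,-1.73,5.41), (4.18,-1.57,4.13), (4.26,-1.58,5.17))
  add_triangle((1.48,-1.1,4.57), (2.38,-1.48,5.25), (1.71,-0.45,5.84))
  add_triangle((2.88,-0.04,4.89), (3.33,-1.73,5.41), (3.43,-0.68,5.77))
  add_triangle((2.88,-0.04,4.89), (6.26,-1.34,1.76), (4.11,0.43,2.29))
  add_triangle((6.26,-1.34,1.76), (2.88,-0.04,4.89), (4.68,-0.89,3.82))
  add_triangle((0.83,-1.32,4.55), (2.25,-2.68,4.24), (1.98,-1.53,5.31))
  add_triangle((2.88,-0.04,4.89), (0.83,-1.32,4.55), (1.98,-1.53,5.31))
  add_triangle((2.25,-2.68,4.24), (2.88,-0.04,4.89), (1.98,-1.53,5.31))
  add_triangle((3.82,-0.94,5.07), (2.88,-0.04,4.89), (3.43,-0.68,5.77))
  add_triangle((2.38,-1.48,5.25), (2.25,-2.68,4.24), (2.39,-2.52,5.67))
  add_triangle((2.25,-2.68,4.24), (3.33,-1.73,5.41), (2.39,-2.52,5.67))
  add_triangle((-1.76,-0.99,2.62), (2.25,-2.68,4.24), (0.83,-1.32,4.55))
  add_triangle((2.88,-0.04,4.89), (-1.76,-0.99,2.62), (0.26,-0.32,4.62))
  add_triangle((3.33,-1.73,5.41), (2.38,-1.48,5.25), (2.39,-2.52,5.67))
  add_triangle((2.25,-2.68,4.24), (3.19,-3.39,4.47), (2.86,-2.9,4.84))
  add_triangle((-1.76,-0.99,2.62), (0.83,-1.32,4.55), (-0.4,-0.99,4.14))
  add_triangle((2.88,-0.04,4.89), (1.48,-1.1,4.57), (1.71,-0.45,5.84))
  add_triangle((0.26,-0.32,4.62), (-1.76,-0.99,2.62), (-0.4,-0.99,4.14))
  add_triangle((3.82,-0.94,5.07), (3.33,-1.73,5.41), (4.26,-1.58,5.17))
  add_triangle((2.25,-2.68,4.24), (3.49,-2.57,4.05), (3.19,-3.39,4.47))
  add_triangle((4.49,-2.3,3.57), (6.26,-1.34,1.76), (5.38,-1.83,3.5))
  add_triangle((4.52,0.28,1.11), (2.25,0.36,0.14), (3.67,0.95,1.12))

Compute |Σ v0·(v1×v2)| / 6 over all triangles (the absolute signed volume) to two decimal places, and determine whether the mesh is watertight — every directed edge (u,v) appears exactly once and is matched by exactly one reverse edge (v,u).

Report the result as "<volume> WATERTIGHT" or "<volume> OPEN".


47.89 WATERTIGHT

Per-triangle v0·(v1×v2)/6:
  t1: +0.4399
  t2: -0.3529
  t3: +0.6055
  t4: +0.6545
  t5: +4.9306
  t6: +0.8006
  t7: +1.7922
  t8: +9.5298
  t9: +0.6912
  t10: +1.6964
  t11: +0.8912
  t12: -0.7388
  t13: -1.0000
  t14: +0.7388
  t15: +0.5000
  t16: +0.7147
  t17: +2.1088
  t18: +0.0200
  t19: +0.3131
  t20: +1.9695
  t21: +0.2537
  t22: +0.5883
  t23: +1.0543
  t24: +1.8195
  t25: +1.2635
  t26: -0.0075
  t27: -2.3979
  t28: +0.2356
  t29: -2.7697
  t30: +0.6683
  t31: +1.1466
  t32: +0.8093
  t33: +1.8451
  t34: +0.9642
  t35: +0.3505
  t36: +0.4650
  t37: -0.0306
  t38: +4.8935
  t39: +1.0303
  t40: +1.1238
  t41: +1.0415
  t42: +2.1742
  t43: +0.4069
  t44: -0.4988
  t45: +1.0840
  t46: +2.7181
  t47: -1.1830
  t48: +0.7399
  t49: +0.2084
  t50: +0.5596
  t51: -1.1007
  t52: +0.6388
  t53: +0.6158
  t54: -0.5292
  t55: +1.1429
  t56: +0.2609
Σ = +47.8902 → |volume| = 47.89

Directed edges: 168 total, each appears once with its reverse present → watertight.


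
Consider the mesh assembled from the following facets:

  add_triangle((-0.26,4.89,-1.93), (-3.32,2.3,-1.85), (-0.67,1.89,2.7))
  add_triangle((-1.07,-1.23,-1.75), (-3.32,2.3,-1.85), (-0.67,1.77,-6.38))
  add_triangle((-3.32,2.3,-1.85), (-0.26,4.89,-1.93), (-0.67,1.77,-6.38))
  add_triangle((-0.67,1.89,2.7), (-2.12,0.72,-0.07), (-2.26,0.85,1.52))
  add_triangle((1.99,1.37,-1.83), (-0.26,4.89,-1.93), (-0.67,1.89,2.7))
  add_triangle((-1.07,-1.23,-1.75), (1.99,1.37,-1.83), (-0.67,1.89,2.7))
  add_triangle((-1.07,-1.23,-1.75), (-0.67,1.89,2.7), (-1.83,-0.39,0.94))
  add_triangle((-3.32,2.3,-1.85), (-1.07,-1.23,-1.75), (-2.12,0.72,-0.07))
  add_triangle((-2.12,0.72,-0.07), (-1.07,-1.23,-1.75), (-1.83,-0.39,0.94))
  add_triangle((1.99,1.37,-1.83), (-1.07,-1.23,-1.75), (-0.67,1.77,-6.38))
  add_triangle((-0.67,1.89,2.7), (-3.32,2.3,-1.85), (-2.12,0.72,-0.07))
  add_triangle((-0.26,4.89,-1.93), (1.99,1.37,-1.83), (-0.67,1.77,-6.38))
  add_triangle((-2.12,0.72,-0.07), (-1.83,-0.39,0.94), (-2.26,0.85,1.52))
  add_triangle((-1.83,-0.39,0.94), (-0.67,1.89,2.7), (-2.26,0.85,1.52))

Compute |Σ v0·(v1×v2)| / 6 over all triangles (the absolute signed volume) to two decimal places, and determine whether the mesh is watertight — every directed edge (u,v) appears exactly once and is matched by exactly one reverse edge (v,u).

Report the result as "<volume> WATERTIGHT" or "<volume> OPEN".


Per-triangle v0·(v1×v2)/6:
  t1: +9.4179
  t2: +7.3855
  t3: +14.3643
  t4: +0.8574
  t5: +5.1950
  t6: -1.7911
  t7: -0.7058
  t8: +1.6902
  t9: +1.1761
  t10: +3.1680
  t11: +2.1500
  t12: +10.1568
  t13: +0.5991
  t14: +0.7342
Σ = +54.3975 → |volume| = 54.40

Directed edges: 42 total, each appears once with its reverse present → watertight.

54.40 WATERTIGHT


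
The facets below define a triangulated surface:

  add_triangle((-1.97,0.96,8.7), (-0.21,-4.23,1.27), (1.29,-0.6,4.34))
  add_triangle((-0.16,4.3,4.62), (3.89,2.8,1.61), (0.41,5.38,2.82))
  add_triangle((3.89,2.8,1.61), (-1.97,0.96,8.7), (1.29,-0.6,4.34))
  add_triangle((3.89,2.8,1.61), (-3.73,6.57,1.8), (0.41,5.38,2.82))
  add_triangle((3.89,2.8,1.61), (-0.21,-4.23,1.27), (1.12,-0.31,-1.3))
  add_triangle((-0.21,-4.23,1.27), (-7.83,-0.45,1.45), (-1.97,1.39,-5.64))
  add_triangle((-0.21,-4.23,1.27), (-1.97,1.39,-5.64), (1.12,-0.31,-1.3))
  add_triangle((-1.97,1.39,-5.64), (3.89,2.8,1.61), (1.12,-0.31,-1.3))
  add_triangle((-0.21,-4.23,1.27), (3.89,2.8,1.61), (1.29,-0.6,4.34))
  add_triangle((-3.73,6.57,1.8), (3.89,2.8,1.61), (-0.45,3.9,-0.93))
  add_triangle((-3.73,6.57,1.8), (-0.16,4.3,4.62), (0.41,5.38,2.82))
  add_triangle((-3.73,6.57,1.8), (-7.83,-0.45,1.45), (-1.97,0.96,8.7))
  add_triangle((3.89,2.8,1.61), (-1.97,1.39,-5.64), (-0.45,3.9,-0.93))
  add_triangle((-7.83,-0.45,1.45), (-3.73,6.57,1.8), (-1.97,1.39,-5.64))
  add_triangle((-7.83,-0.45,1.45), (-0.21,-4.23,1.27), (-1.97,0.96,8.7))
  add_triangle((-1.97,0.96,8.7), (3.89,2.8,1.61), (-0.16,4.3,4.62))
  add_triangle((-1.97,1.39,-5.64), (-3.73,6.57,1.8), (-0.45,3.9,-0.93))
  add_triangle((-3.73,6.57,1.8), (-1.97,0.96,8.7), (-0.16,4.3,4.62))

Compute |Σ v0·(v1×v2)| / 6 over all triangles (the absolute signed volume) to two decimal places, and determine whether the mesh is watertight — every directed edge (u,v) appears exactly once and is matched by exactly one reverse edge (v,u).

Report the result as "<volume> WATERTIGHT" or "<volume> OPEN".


Per-triangle v0·(v1×v2)/6:
  t1: +14.2803
  t2: +7.8626
  t3: +15.2977
  t4: +4.8790
  t5: +5.6455
  t6: +30.6378
  t7: +6.1830
  t8: +6.7019
  t9: +8.7203
  t10: +13.6196
  t11: +9.6946
  t12: +72.2428
  t13: +11.8583
  t14: +55.3403
  t15: +47.6044
  t16: +20.0128
  t17: +14.2148
  t18: +26.4459
Σ = +371.2418 → |volume| = 371.24

Directed edges: 54 total, each appears once with its reverse present → watertight.

371.24 WATERTIGHT
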